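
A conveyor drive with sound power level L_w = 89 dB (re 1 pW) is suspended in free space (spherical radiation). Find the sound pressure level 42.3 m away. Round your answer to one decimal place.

The power spreads over a sphere of area 4π·r², so L_p = L_w − 10·log₁₀(4π·r²).
4π·r² = 2.248e+04 m², 10·log₁₀ of that is 43.519 dB.
L_p = 89 − 43.519 = 45.48 dB.

45.5 dB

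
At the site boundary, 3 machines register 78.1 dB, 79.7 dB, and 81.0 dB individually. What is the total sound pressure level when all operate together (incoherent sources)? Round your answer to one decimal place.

84.5 dB

Incoherent sources combine by intensity addition: L_total = 10·log₁₀(Σ 10^(L_i/10)).
Σ 10^(L/10) = 10^(78.1/10) + 10^(79.7/10) + 10^(81.0/10) = 2.838e+08.
L_total = 10·log₁₀(2.838e+08) = 84.53 dB.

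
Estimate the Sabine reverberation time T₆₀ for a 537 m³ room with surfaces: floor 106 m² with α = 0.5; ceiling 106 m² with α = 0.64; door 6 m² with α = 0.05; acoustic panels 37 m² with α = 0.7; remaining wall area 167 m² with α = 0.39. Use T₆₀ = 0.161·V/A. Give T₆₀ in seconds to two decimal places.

0.41 s

A = Σ Sᵢαᵢ = 106·0.5 + 106·0.64 + 6·0.05 + 37·0.7 + 167·0.39 = 212.17 m².
T₆₀ = 0.161·V/A = 0.161·537/212.17 = 0.407 s.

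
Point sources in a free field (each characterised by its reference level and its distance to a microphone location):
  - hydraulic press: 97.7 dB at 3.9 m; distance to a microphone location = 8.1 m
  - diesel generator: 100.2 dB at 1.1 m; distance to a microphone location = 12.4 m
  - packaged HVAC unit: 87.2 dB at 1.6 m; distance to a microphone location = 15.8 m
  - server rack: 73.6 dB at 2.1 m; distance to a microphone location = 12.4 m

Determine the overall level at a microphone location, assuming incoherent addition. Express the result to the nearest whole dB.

Apply inverse-square spreading to bring every level to the receiver, then sum 10^(L/10).
hydraulic press: 97.7 − 20·log₁₀(8.1/3.9) = 97.7 − 6.35 = 91.35 dB.
diesel generator: 100.2 − 20·log₁₀(12.4/1.1) = 100.2 − 21.04 = 79.16 dB.
packaged HVAC unit: 87.2 − 20·log₁₀(15.8/1.6) = 87.2 − 19.89 = 67.31 dB.
server rack: 73.6 − 20·log₁₀(12.4/2.1) = 73.6 − 15.42 = 58.18 dB.
Σ 10^(L/10) = 1.454e+09 → L_total = 10·log₁₀(1.454e+09) = 91.62 dB.

92 dB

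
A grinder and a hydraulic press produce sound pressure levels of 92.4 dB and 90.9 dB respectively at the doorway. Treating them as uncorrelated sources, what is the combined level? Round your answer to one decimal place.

Incoherent sources combine by intensity addition: L_total = 10·log₁₀(Σ 10^(L_i/10)).
Σ 10^(L/10) = 10^(92.4/10) + 10^(90.9/10) = 2.968e+09.
L_total = 10·log₁₀(2.968e+09) = 94.72 dB.

94.7 dB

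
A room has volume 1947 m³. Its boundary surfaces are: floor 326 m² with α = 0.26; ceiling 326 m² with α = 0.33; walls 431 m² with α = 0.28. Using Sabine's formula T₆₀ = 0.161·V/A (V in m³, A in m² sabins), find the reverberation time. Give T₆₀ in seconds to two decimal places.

Total absorption A = 326·0.26 + 326·0.33 + 431·0.28 = 313.02 m² sabins.
T₆₀ = 0.161·V/A = 0.161·1947/313.02 = 1.001 s.

1.00 s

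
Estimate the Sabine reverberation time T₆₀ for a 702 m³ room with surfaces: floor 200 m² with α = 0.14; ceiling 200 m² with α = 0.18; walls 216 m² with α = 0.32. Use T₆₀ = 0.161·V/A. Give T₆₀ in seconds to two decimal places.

Summing Sᵢαᵢ: 200·0.14 + 200·0.18 + 216·0.32 = 133.12 m².
T₆₀ = 0.161 × 702 / 133.12 = 0.849 s.

0.85 s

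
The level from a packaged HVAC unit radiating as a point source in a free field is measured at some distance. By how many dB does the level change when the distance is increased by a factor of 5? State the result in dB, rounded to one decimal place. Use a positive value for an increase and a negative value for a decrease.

-14.0 dB

Point-source spreading: ΔL = −20·log₁₀(r₂/r₁).
ΔL = −20·log₁₀(5) = -13.98 dB.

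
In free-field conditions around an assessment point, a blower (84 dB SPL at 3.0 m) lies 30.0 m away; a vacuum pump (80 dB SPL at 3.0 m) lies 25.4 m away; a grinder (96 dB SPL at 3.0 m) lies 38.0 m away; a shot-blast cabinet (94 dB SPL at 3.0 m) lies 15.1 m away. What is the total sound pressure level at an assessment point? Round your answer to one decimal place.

81.1 dB SPL

Apply inverse-square spreading to bring every level to the receiver, then sum 10^(L/10).
blower: 84 − 20·log₁₀(30.0/3.0) = 84 − 20.00 = 64.00 dB SPL.
vacuum pump: 80 − 20·log₁₀(25.4/3.0) = 80 − 18.55 = 61.45 dB SPL.
grinder: 96 − 20·log₁₀(38.0/3.0) = 96 − 22.05 = 73.95 dB SPL.
shot-blast cabinet: 94 − 20·log₁₀(15.1/3.0) = 94 − 14.04 = 79.96 dB SPL.
Σ 10^(L/10) = 1.279e+08 → L_total = 10·log₁₀(1.279e+08) = 81.07 dB SPL.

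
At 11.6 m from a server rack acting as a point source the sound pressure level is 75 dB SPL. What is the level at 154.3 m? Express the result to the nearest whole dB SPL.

53 dB SPL

For a point source, L₂ = L₁ − 20·log₁₀(r₂/r₁).
L₂ = 75 − 20·log₁₀(154.3/11.6) = 75 − 22.478 = 52.52 dB SPL.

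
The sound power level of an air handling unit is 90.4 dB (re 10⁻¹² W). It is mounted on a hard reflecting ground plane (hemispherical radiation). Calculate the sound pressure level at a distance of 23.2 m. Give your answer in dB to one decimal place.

55.1 dB

L_p = L_w − 10·log₁₀(2π·r²) with r = 23.2 m.
2π·r² = 3382 m², 10·log₁₀ of that is 35.292 dB.
L_p = 90.4 − 35.292 = 55.11 dB.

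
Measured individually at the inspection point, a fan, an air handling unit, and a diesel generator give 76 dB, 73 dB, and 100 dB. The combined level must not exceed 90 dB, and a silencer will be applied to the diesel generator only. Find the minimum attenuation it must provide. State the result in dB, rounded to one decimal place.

Fixed contribution from the other sources: Σ 10^(L/10) = 10^(76/10) + 10^(73/10) = 5.976e+07 (77.76 dB).
The limit corresponds to 10^(90/10) = 1.000e+09; subtracting the fixed part leaves 9.402e+08 for the diesel generator, i.e. 89.73 dB.
So the diesel generator must be reduced from 100 to 89.73 dB: IL = 10.27 dB.

10.3 dB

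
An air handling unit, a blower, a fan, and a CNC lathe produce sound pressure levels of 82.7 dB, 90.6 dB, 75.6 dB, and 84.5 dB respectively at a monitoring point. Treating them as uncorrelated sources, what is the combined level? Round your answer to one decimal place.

Incoherent sources combine by intensity addition: L_total = 10·log₁₀(Σ 10^(L_i/10)).
Σ 10^(L/10) = 10^(82.7/10) + 10^(90.6/10) + 10^(75.6/10) + 10^(84.5/10) = 1.653e+09.
L_total = 10·log₁₀(1.653e+09) = 92.18 dB.

92.2 dB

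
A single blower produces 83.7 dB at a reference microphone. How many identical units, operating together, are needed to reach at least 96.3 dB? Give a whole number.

19

Need L₁ + 10·log₁₀ N ≥ 96.3, i.e. log₁₀ N ≥ 1.26.
N ≥ 10^(12.6/10) = 18.197, so N = 19.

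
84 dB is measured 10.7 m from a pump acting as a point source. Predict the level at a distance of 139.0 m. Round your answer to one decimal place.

61.7 dB

Spherical spreading from a point source gives a 20·log₁₀(r₂/r₁) drop.
L₂ = 84 − 20·log₁₀(139.0/10.7) = 84 − 22.273 = 61.73 dB.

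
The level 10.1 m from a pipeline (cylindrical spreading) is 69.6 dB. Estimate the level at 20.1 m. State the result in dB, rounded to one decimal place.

For a line source, L₂ = L₁ − 10·log₁₀(r₂/r₁).
L₂ = 69.6 − 10·log₁₀(20.1/10.1) = 69.6 − 2.989 = 66.61 dB.

66.6 dB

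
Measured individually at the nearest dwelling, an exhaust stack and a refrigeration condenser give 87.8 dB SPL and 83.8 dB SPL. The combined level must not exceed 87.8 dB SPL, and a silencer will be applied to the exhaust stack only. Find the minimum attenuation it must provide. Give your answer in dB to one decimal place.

The untreated sources together contribute 10^(83.8/10) = 2.399e+08, i.e. 83.80 dB SPL.
To meet 87.8 dB SPL overall, the treated exhaust stack may contribute at most 10^(87.8/10) − 2.399e+08 = 3.627e+08, i.e. 85.60 dB SPL.
Required insertion loss = 87.8 − 85.60 = 2.20 dB.

2.2 dB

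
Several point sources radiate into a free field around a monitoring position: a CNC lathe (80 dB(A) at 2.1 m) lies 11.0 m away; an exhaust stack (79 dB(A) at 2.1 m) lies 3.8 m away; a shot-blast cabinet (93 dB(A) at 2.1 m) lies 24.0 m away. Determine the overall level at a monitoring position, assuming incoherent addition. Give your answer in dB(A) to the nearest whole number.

76 dB(A)

First find each source's level at the receiver (point-source: −20·log₁₀(r/r_ref)), then combine on an intensity basis.
CNC lathe: 80 − 20·log₁₀(11.0/2.1) = 80 − 14.38 = 65.62 dB(A).
exhaust stack: 79 − 20·log₁₀(3.8/2.1) = 79 − 5.15 = 73.85 dB(A).
shot-blast cabinet: 93 − 20·log₁₀(24.0/2.1) = 93 − 21.16 = 71.84 dB(A).
Σ 10^(L/10) = 4.318e+07 → L_total = 10·log₁₀(4.318e+07) = 76.35 dB(A).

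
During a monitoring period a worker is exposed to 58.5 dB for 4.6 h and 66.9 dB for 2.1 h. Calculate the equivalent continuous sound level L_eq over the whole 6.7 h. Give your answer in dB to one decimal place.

63.1 dB

L_eq = 10·log₁₀[(1/T)·Σ tᵢ·10^(Lᵢ/10)] with T = 6.7 h.
Σ tᵢ·10^(Lᵢ/10) = 4.6·10^(58.5/10) + 2.1·10^(66.9/10) = 1.354e+07.
L_eq = 10·log₁₀(1.354e+07/6.7) = 63.06 dB.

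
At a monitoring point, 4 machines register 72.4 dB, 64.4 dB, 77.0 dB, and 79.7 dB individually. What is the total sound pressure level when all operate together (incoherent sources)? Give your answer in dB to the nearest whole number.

82 dB

For uncorrelated sources the intensities add, so convert each level to linear form, sum, and take 10·log₁₀ of the total.
Σ 10^(L/10) = 10^(72.4/10) + 10^(64.4/10) + 10^(77.0/10) + 10^(79.7/10) = 1.636e+08.
L_total = 10·log₁₀(1.636e+08) = 82.14 dB.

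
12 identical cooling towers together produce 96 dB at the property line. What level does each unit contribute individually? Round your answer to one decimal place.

For N identical incoherent sources L_total = L₁ + 10·log₁₀ N, so L₁ = 96 − 10·log₁₀(12) = 96 − 10.792.

85.2 dB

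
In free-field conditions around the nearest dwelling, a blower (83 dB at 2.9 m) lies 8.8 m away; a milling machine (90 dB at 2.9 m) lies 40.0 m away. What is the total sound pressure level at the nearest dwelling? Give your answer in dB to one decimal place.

Apply inverse-square spreading to bring every level to the receiver, then sum 10^(L/10).
blower: 83 − 20·log₁₀(8.8/2.9) = 83 − 9.64 = 73.36 dB.
milling machine: 90 − 20·log₁₀(40.0/2.9) = 90 − 22.79 = 67.21 dB.
Σ 10^(L/10) = 2.692e+07 → L_total = 10·log₁₀(2.692e+07) = 74.30 dB.

74.3 dB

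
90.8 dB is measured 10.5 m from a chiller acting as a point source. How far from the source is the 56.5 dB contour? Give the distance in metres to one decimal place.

544.7 m

Point-source spreading drops the level by 20·log₁₀(r₂/r₁); inverting, r₂/r₁ = 10^(ΔL/20).
r₂ = 10.5·10^((90.8−56.5)/20) = 10.5·10^(34.3/20) = 544.74 m.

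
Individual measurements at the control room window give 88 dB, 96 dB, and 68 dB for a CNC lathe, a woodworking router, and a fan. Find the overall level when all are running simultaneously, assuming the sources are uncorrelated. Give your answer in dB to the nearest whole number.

97 dB

For uncorrelated sources the intensities add, so convert each level to linear form, sum, and take 10·log₁₀ of the total.
Σ 10^(L/10) = 10^(88/10) + 10^(96/10) + 10^(68/10) = 4.618e+09.
L_total = 10·log₁₀(4.618e+09) = 96.64 dB.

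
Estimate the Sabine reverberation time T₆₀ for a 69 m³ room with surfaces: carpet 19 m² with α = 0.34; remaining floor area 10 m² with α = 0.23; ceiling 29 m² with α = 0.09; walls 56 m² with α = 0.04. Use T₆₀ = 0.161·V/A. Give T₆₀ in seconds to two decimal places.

Total absorption A = 19·0.34 + 10·0.23 + 29·0.09 + 56·0.04 = 13.61 m² sabins.
T₆₀ = 0.161·V/A = 0.161·69/13.61 = 0.816 s.

0.82 s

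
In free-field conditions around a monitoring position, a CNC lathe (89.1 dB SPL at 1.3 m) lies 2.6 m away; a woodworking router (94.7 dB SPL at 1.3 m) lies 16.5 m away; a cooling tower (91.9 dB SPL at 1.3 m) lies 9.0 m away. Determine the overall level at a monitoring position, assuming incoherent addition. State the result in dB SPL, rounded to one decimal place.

84.0 dB SPL

First find each source's level at the receiver (point-source: −20·log₁₀(r/r_ref)), then combine on an intensity basis.
CNC lathe: 89.1 − 20·log₁₀(2.6/1.3) = 89.1 − 6.02 = 83.08 dB SPL.
woodworking router: 94.7 − 20·log₁₀(16.5/1.3) = 94.7 − 22.07 = 72.63 dB SPL.
cooling tower: 91.9 − 20·log₁₀(9.0/1.3) = 91.9 − 16.81 = 75.09 dB SPL.
Σ 10^(L/10) = 2.538e+08 → L_total = 10·log₁₀(2.538e+08) = 84.05 dB SPL.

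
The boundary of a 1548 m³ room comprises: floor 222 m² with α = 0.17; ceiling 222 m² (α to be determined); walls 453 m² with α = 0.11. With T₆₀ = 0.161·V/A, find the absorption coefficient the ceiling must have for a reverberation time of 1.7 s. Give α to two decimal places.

0.27

From T₆₀ = 0.161·V/A, the target T₆₀ = 1.7 s needs A = 0.161·1548/1.7 = 146.60 m².
Absorption from the other surfaces = 222·0.17 + 453·0.11 = 87.57 m², so the ceiling must supply 59.03 m² over 222 m².
α = 59.03/222 = 0.266.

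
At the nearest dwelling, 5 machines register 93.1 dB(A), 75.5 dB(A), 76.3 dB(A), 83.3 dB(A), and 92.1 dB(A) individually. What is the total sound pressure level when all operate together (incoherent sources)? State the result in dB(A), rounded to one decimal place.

Incoherent sources combine by intensity addition: L_total = 10·log₁₀(Σ 10^(L_i/10)).
Σ 10^(L/10) = 10^(93.1/10) + 10^(75.5/10) + 10^(76.3/10) + 10^(83.3/10) + 10^(92.1/10) = 3.955e+09.
L_total = 10·log₁₀(3.955e+09) = 95.97 dB(A).

96.0 dB(A)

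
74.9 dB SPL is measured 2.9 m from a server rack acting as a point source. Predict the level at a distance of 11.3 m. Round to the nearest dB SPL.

63 dB SPL

For a point source, L₂ = L₁ − 20·log₁₀(r₂/r₁).
L₂ = 74.9 − 20·log₁₀(11.3/2.9) = 74.9 − 11.814 = 63.09 dB SPL.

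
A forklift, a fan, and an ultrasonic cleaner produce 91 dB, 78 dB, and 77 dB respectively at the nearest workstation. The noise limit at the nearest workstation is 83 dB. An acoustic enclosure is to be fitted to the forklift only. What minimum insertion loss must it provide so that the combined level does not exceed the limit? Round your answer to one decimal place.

The untreated sources together contribute 10^(78/10) + 10^(77/10) = 1.132e+08, i.e. 80.54 dB.
To meet 83 dB overall, the treated forklift may contribute at most 10^(83/10) − 1.132e+08 = 8.631e+07, i.e. 79.36 dB.
So the forklift must be reduced from 91 to 79.36 dB: IL = 11.64 dB.

11.6 dB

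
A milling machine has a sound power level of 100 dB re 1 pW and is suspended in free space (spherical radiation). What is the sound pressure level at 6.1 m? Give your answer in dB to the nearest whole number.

L_p = L_w − 10·log₁₀(4π·r²) with r = 6.1 m.
4π·r² = 467.6 m², 10·log₁₀ of that is 26.699 dB.
L_p = 100 − 26.699 = 73.30 dB.

73 dB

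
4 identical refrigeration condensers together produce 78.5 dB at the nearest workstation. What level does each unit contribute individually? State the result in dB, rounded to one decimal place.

72.5 dB

Dividing the total intensity by 4 lowers the level by 10·log₁₀ 4 = 6.021 dB: L₁ = 78.5 − 6.021.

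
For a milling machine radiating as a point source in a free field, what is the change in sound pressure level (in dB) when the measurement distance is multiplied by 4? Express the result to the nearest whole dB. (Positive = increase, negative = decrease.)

-12 dB

Point-source spreading: ΔL = −20·log₁₀(r₂/r₁).
ΔL = −20·log₁₀(4) = -12.04 dB.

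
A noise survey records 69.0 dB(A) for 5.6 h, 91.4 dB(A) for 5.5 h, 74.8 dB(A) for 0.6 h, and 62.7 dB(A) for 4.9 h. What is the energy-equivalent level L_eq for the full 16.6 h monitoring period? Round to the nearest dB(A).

Weight each interval's intensity by its duration and average over T = 16.6 h:
Σ tᵢ·10^(Lᵢ/10) = 5.6·10^(69.0/10) + 5.5·10^(91.4/10) + 0.6·10^(74.8/10) + 4.9·10^(62.7/10) = 7.664e+09.
L_eq = 10·log₁₀(7.664e+09/16.6) = 86.64 dB(A).

87 dB(A)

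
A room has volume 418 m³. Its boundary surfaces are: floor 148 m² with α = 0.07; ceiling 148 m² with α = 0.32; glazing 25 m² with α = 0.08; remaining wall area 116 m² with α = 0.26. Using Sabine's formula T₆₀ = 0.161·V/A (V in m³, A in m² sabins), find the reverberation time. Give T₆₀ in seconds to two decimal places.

Total absorption A = 148·0.07 + 148·0.32 + 25·0.08 + 116·0.26 = 89.88 m² sabins.
T₆₀ = 0.161·V/A = 0.161·418/89.88 = 0.749 s.

0.75 s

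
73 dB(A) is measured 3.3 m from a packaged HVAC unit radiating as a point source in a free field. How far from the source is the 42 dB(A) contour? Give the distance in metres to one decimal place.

The 31.0 dB drop corresponds to a distance ratio of 10^(31.0/20) for a point source.
r₂ = 3.3·10^((73−42)/20) = 3.3·10^(31.0/20) = 117.09 m.

117.1 m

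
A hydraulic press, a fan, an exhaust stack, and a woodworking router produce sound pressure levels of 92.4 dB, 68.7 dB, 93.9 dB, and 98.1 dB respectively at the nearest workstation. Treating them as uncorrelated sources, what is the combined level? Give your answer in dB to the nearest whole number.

For uncorrelated sources the intensities add, so convert each level to linear form, sum, and take 10·log₁₀ of the total.
Σ 10^(L/10) = 10^(92.4/10) + 10^(68.7/10) + 10^(93.9/10) + 10^(98.1/10) = 1.066e+10.
L_total = 10·log₁₀(1.066e+10) = 100.28 dB.

100 dB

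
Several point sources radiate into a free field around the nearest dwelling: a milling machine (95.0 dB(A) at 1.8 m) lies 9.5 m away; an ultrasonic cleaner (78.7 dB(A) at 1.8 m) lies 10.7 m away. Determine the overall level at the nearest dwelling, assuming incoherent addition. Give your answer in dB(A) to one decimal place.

80.6 dB(A)

Propagate each source to the receiver with L = L_ref − 20·log₁₀(r/r_ref), then add intensities.
milling machine: 95.0 − 20·log₁₀(9.5/1.8) = 95.0 − 14.45 = 80.55 dB(A).
ultrasonic cleaner: 78.7 − 20·log₁₀(10.7/1.8) = 78.7 − 15.48 = 63.22 dB(A).
Σ 10^(L/10) = 1.156e+08 → L_total = 10·log₁₀(1.156e+08) = 80.63 dB(A).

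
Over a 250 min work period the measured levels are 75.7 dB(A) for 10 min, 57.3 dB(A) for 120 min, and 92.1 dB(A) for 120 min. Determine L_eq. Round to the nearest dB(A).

L_eq = 10·log₁₀[(1/T)·Σ tᵢ·10^(Lᵢ/10)] with T = 250 min.
Σ tᵢ·10^(Lᵢ/10) = 10·10^(75.7/10) + 120·10^(57.3/10) + 120·10^(92.1/10) = 1.951e+11.
L_eq = 10·log₁₀(1.951e+11/250) = 88.92 dB(A).

89 dB(A)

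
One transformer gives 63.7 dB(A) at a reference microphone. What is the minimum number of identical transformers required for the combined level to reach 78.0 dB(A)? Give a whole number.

The shortfall is 78.0 − 63.7 = 14.3 dB, and N units add 10·log₁₀ N, so need 10·log₁₀ N ≥ 14.3.
N ≥ 10^(14.3/10) = 26.915, so N = 27.

27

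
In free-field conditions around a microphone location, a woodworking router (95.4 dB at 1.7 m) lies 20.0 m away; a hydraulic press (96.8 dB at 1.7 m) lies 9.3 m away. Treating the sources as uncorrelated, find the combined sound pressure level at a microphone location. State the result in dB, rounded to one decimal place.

82.7 dB

Apply inverse-square spreading to bring every level to the receiver, then sum 10^(L/10).
woodworking router: 95.4 − 20·log₁₀(20.0/1.7) = 95.4 − 21.41 = 73.99 dB.
hydraulic press: 96.8 − 20·log₁₀(9.3/1.7) = 96.8 − 14.76 = 82.04 dB.
Σ 10^(L/10) = 1.850e+08 → L_total = 10·log₁₀(1.850e+08) = 82.67 dB.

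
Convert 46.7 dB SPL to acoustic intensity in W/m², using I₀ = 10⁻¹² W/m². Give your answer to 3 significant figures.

4.68e-08 W/m²

I = I₀·10^(L/10) = 10⁻¹² × 10^(46.7/10) = 10^(-7.330).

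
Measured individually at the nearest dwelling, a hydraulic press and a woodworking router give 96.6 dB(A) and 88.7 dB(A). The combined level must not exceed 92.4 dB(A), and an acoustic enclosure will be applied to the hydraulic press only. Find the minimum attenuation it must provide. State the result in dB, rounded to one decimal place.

Fixed contribution from the other source: Σ 10^(L/10) = 10^(88.7/10) = 7.413e+08 (88.70 dB(A)).
To meet 92.4 dB(A) overall, the treated hydraulic press may contribute at most 10^(92.4/10) − 7.413e+08 = 9.965e+08, i.e. 89.98 dB(A).
Required insertion loss = 96.6 − 89.98 = 6.62 dB.

6.6 dB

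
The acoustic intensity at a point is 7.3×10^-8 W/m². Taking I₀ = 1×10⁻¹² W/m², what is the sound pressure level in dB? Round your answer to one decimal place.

L = 10·log₁₀(I/I₀) = 10·log₁₀(7.3×10^-8/10⁻¹²) = 10·log₁₀(7.3×10^4).
L = 10·(0.8633 + 4) = 48.63 dB.

48.6 dB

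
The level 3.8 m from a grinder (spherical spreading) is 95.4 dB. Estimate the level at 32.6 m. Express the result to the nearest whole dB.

77 dB

For a point source, L₂ = L₁ − 20·log₁₀(r₂/r₁).
L₂ = 95.4 − 20·log₁₀(32.6/3.8) = 95.4 − 18.669 = 76.73 dB.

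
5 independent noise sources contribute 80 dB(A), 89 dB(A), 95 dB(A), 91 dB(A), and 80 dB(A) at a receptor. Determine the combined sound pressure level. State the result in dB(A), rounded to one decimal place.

For uncorrelated sources the intensities add, so convert each level to linear form, sum, and take 10·log₁₀ of the total.
Σ 10^(L/10) = 10^(80/10) + 10^(89/10) + 10^(95/10) + 10^(91/10) + 10^(80/10) = 5.416e+09.
L_total = 10·log₁₀(5.416e+09) = 97.34 dB(A).

97.3 dB(A)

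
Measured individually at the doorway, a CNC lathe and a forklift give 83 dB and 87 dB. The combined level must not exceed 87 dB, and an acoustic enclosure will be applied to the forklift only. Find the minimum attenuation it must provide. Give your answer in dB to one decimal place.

2.2 dB

Fixed contribution from the other source: Σ 10^(L/10) = 10^(83/10) = 1.995e+08 (83.00 dB).
To meet 87 dB overall, the treated forklift may contribute at most 10^(87/10) − 1.995e+08 = 3.017e+08, i.e. 84.80 dB.
So the forklift must be reduced from 87 to 84.80 dB: IL = 2.20 dB.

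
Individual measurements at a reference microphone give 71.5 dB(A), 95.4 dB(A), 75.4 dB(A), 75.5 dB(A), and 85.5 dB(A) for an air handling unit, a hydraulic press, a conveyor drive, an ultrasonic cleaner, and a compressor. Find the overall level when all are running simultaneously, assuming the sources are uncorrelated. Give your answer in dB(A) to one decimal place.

95.9 dB(A)

Incoherent sources combine by intensity addition: L_total = 10·log₁₀(Σ 10^(L_i/10)).
Σ 10^(L/10) = 10^(71.5/10) + 10^(95.4/10) + 10^(75.4/10) + 10^(75.5/10) + 10^(85.5/10) = 3.906e+09.
L_total = 10·log₁₀(3.906e+09) = 95.92 dB(A).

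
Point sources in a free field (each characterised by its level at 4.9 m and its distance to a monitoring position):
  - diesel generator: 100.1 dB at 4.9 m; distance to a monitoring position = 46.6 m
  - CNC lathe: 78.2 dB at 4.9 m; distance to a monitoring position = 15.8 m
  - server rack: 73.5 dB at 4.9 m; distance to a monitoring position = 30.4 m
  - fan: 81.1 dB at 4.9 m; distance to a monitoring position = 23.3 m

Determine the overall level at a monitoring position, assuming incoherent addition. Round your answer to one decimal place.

81.0 dB

Propagate each source to the receiver with L = L_ref − 20·log₁₀(r/r_ref), then add intensities.
diesel generator: 100.1 − 20·log₁₀(46.6/4.9) = 100.1 − 19.56 = 80.54 dB.
CNC lathe: 78.2 − 20·log₁₀(15.8/4.9) = 78.2 − 10.17 = 68.03 dB.
server rack: 73.5 − 20·log₁₀(30.4/4.9) = 73.5 − 15.85 = 57.65 dB.
fan: 81.1 − 20·log₁₀(23.3/4.9) = 81.1 − 13.54 = 67.56 dB.
Σ 10^(L/10) = 1.258e+08 → L_total = 10·log₁₀(1.258e+08) = 81.00 dB.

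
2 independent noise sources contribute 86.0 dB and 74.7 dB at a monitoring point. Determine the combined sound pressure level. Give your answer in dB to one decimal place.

For uncorrelated sources the intensities add, so convert each level to linear form, sum, and take 10·log₁₀ of the total.
Σ 10^(L/10) = 10^(86.0/10) + 10^(74.7/10) = 4.276e+08.
L_total = 10·log₁₀(4.276e+08) = 86.31 dB.

86.3 dB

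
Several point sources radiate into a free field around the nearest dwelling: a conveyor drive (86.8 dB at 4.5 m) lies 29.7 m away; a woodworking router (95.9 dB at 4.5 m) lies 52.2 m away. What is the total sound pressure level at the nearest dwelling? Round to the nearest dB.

76 dB

Propagate each source to the receiver with L = L_ref − 20·log₁₀(r/r_ref), then add intensities.
conveyor drive: 86.8 − 20·log₁₀(29.7/4.5) = 86.8 − 16.39 = 70.41 dB.
woodworking router: 95.9 − 20·log₁₀(52.2/4.5) = 95.9 − 21.29 = 74.61 dB.
Σ 10^(L/10) = 3.990e+07 → L_total = 10·log₁₀(3.990e+07) = 76.01 dB.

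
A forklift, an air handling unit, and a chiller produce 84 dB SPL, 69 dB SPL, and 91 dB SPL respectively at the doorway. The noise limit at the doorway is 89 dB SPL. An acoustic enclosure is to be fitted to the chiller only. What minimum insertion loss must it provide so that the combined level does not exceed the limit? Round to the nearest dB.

4 dB

The untreated sources together contribute 10^(84/10) + 10^(69/10) = 2.591e+08, i.e. 84.14 dB SPL.
To meet 89 dB SPL overall, the treated chiller may contribute at most 10^(89/10) − 2.591e+08 = 5.352e+08, i.e. 87.29 dB SPL.
So the chiller must be reduced from 91 to 87.29 dB SPL: IL = 3.71 dB.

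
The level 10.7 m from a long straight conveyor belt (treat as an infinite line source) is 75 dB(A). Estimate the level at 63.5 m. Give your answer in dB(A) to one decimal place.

67.3 dB(A)

Cylindrical spreading from a line source gives a 10·log₁₀(r₂/r₁) drop.
L₂ = 75 − 10·log₁₀(63.5/10.7) = 75 − 7.734 = 67.27 dB(A).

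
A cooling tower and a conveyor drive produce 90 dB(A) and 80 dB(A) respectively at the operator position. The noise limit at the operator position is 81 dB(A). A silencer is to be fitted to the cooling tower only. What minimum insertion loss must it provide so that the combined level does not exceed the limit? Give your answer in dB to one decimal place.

15.9 dB

The untreated sources together contribute 10^(80/10) = 1.000e+08, i.e. 80.00 dB(A).
The limit corresponds to 10^(81/10) = 1.259e+08; subtracting the fixed part leaves 2.589e+07 for the cooling tower, i.e. 74.13 dB(A).
So the cooling tower must be reduced from 90 to 74.13 dB(A): IL = 15.87 dB.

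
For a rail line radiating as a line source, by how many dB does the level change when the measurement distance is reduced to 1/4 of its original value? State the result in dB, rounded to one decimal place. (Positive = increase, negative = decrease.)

+6.0 dB

A line source loses 3 dB per doubling of distance; generally ΔL = −10·log₁₀(r₂/r₁).
ΔL = −10·log₁₀(0.25) = +6.02 dB.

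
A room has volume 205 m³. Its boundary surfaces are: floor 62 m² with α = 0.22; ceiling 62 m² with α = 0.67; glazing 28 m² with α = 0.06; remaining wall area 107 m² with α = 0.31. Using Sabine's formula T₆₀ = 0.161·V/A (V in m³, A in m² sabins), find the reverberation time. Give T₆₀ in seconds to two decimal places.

A = Σ Sᵢαᵢ = 62·0.22 + 62·0.67 + 28·0.06 + 107·0.31 = 90.03 m².
T₆₀ = 0.161 × 205 / 90.03 = 0.367 s.

0.37 s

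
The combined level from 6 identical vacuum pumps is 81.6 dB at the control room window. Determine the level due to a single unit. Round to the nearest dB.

74 dB

Dividing the total intensity by 6 lowers the level by 10·log₁₀ 6 = 7.782 dB: L₁ = 81.6 − 7.782.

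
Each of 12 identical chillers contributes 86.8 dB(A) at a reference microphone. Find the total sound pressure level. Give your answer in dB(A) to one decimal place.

With 12 equal, uncorrelated contributions the intensity is 12× that of one unit, giving a rise of 10·log₁₀ 12.
L_total = 86.8 + 10·log₁₀(12) = 86.8 + 10.792 = 97.59 dB(A).

97.6 dB(A)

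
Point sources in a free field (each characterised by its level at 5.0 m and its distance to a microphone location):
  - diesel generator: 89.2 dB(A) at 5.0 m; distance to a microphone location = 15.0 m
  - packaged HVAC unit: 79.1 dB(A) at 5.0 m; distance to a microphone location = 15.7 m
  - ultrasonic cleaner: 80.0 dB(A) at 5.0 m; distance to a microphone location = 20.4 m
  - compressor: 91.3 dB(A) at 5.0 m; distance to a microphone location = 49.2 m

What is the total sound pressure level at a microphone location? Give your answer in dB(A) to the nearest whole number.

First find each source's level at the receiver (point-source: −20·log₁₀(r/r_ref)), then combine on an intensity basis.
diesel generator: 89.2 − 20·log₁₀(15.0/5.0) = 89.2 − 9.54 = 79.66 dB(A).
packaged HVAC unit: 79.1 − 20·log₁₀(15.7/5.0) = 79.1 − 9.94 = 69.16 dB(A).
ultrasonic cleaner: 80.0 − 20·log₁₀(20.4/5.0) = 80.0 − 12.21 = 67.79 dB(A).
compressor: 91.3 − 20·log₁₀(49.2/5.0) = 91.3 − 19.86 = 71.44 dB(A).
Σ 10^(L/10) = 1.206e+08 → L_total = 10·log₁₀(1.206e+08) = 80.81 dB(A).

81 dB(A)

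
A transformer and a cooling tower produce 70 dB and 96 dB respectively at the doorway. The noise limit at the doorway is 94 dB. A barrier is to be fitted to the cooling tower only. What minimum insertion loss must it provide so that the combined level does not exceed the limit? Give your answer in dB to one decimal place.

The untreated sources together contribute 10^(70/10) = 1.000e+07, i.e. 70.00 dB.
To meet 94 dB overall, the treated cooling tower may contribute at most 10^(94/10) − 1.000e+07 = 2.502e+09, i.e. 93.98 dB.
So the cooling tower must be reduced from 96 to 93.98 dB: IL = 2.02 dB.

2.0 dB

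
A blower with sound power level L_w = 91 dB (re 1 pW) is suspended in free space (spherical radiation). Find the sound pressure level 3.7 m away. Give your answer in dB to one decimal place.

The power spreads over a sphere of area 4π·r², so L_p = L_w − 10·log₁₀(4π·r²).
4π·r² = 172 m², 10·log₁₀ of that is 22.356 dB.
L_p = 91 − 22.356 = 68.64 dB.

68.6 dB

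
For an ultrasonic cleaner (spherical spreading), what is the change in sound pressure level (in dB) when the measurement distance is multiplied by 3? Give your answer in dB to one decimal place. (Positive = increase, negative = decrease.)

-9.5 dB

With spherical spreading the level changes by −20·log₁₀(r₂/r₁).
ΔL = −20·log₁₀(3) = -9.54 dB.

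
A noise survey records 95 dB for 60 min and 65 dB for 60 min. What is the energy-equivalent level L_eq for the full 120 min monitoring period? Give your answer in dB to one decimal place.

92.0 dB

L_eq = 10·log₁₀[(1/T)·Σ tᵢ·10^(Lᵢ/10)] with T = 120 min.
Σ tᵢ·10^(Lᵢ/10) = 60·10^(95/10) + 60·10^(65/10) = 1.899e+11.
L_eq = 10·log₁₀(1.899e+11/120) = 91.99 dB.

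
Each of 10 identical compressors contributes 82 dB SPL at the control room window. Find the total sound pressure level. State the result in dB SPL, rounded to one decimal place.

92.0 dB SPL

N identical incoherent sources raise the level by 10·log₁₀ N.
L_total = 82 + 10·log₁₀(10) = 82 + 10.000 = 92.00 dB SPL.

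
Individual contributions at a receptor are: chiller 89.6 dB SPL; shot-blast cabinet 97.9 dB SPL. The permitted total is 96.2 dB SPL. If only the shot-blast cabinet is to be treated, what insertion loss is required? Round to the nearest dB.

The untreated sources together contribute 10^(89.6/10) = 9.120e+08, i.e. 89.60 dB SPL.
To meet 96.2 dB SPL overall, the treated shot-blast cabinet may contribute at most 10^(96.2/10) − 9.120e+08 = 3.257e+09, i.e. 95.13 dB SPL.
Required insertion loss = 97.9 − 95.13 = 2.77 dB.

3 dB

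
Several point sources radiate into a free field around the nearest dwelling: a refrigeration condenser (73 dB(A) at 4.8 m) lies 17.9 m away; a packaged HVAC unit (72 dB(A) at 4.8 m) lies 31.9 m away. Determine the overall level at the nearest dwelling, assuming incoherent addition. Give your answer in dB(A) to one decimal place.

62.5 dB(A)

Apply inverse-square spreading to bring every level to the receiver, then sum 10^(L/10).
refrigeration condenser: 73 − 20·log₁₀(17.9/4.8) = 73 − 11.43 = 61.57 dB(A).
packaged HVAC unit: 72 − 20·log₁₀(31.9/4.8) = 72 − 16.45 = 55.55 dB(A).
Σ 10^(L/10) = 1.794e+06 → L_total = 10·log₁₀(1.794e+06) = 62.54 dB(A).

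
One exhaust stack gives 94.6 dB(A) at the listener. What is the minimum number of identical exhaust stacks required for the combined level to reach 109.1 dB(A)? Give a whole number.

29

Need L₁ + 10·log₁₀ N ≥ 109.1, i.e. log₁₀ N ≥ 1.45.
N ≥ 10^(14.5/10) = 28.184, so N = 29.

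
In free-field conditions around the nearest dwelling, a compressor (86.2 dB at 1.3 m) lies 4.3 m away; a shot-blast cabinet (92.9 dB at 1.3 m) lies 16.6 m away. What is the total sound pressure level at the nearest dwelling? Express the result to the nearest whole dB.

Propagate each source to the receiver with L = L_ref − 20·log₁₀(r/r_ref), then add intensities.
compressor: 86.2 − 20·log₁₀(4.3/1.3) = 86.2 − 10.39 = 75.81 dB.
shot-blast cabinet: 92.9 − 20·log₁₀(16.6/1.3) = 92.9 − 22.12 = 70.78 dB.
Σ 10^(L/10) = 5.006e+07 → L_total = 10·log₁₀(5.006e+07) = 76.99 dB.

77 dB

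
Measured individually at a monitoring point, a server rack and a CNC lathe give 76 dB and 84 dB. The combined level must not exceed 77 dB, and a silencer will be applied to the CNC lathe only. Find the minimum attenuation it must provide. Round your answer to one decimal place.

13.9 dB

The untreated sources together contribute 10^(76/10) = 3.981e+07, i.e. 76.00 dB.
The limit corresponds to 10^(77/10) = 5.012e+07; subtracting the fixed part leaves 1.031e+07 for the CNC lathe, i.e. 70.13 dB.
Required insertion loss = 84 − 70.13 = 13.87 dB.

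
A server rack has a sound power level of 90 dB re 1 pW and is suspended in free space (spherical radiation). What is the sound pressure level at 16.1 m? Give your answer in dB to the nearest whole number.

L_p = L_w − 10·log₁₀(4π·r²) with r = 16.1 m.
4π·r² = 3257 m², 10·log₁₀ of that is 35.129 dB.
L_p = 90 − 35.129 = 54.87 dB.

55 dB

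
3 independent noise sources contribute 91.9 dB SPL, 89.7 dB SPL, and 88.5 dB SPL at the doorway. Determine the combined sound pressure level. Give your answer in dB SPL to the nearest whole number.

For uncorrelated sources the intensities add, so convert each level to linear form, sum, and take 10·log₁₀ of the total.
Σ 10^(L/10) = 10^(91.9/10) + 10^(89.7/10) + 10^(88.5/10) = 3.190e+09.
L_total = 10·log₁₀(3.190e+09) = 95.04 dB SPL.

95 dB SPL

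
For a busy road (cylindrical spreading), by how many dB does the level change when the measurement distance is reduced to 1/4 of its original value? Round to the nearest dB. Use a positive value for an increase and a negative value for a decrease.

With cylindrical spreading the level changes by −10·log₁₀(r₂/r₁).
ΔL = −10·log₁₀(0.25) = +6.02 dB.

+6 dB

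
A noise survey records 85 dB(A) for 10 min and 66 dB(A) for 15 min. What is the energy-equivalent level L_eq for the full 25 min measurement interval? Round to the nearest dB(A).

The energy average is taken in the linear domain: L_eq = 10·log₁₀[(Σ tᵢ·10^(Lᵢ/10))/T], T = 25 min.
Σ tᵢ·10^(Lᵢ/10) = 10·10^(85/10) + 15·10^(66/10) = 3.222e+09.
L_eq = 10·log₁₀(3.222e+09/25) = 81.10 dB(A).

81 dB(A)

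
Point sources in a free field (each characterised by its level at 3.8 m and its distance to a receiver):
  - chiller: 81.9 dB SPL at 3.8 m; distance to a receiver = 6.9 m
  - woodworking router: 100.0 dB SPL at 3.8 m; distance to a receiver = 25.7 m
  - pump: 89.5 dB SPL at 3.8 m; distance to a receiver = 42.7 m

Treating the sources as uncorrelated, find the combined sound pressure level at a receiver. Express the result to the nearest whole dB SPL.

Apply inverse-square spreading to bring every level to the receiver, then sum 10^(L/10).
chiller: 81.9 − 20·log₁₀(6.9/3.8) = 81.9 − 5.18 = 76.72 dB SPL.
woodworking router: 100.0 − 20·log₁₀(25.7/3.8) = 100.0 − 16.60 = 83.40 dB SPL.
pump: 89.5 − 20·log₁₀(42.7/3.8) = 89.5 − 21.01 = 68.49 dB SPL.
Σ 10^(L/10) = 2.727e+08 → L_total = 10·log₁₀(2.727e+08) = 84.36 dB SPL.

84 dB SPL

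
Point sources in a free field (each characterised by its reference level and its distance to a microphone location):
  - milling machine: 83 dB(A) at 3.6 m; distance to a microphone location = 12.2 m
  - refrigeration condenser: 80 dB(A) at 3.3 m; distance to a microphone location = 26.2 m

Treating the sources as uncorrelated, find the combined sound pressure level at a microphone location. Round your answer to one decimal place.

Propagate each source to the receiver with L = L_ref − 20·log₁₀(r/r_ref), then add intensities.
milling machine: 83 − 20·log₁₀(12.2/3.6) = 83 − 10.60 = 72.40 dB(A).
refrigeration condenser: 80 − 20·log₁₀(26.2/3.3) = 80 − 18.00 = 62.00 dB(A).
Σ 10^(L/10) = 1.896e+07 → L_total = 10·log₁₀(1.896e+07) = 72.78 dB(A).

72.8 dB(A)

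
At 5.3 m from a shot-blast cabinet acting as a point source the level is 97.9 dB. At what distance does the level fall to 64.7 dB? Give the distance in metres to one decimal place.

The 33.2 dB drop corresponds to a distance ratio of 10^(33.2/20) for a point source.
r₂ = 5.3·10^((97.9−64.7)/20) = 5.3·10^(33.2/20) = 242.26 m.

242.3 m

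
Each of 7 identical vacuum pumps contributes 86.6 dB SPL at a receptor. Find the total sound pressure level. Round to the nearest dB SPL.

L_total = L₁ + 10·log₁₀ N for N identical incoherent sources.
L_total = 86.6 + 10·log₁₀(7) = 86.6 + 8.451 = 95.05 dB SPL.

95 dB SPL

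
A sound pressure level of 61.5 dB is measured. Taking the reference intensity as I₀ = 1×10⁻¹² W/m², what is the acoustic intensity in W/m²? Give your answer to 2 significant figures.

I = I₀·10^(L/10) = 10⁻¹² × 10^(61.5/10) = 10^(-5.850).

1.4e-06 W/m²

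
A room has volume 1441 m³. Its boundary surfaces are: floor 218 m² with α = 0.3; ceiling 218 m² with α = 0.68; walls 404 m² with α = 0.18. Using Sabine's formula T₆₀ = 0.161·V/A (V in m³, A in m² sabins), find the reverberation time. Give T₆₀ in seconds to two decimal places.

0.81 s

Summing Sᵢαᵢ: 218·0.3 + 218·0.68 + 404·0.18 = 286.36 m².
T₆₀ = 0.161·V/A = 0.161·1441/286.36 = 0.810 s.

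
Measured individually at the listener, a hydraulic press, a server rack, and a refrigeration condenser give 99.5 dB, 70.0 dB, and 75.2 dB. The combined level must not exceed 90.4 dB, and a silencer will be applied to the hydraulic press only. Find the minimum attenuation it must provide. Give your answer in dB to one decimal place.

Fixed contribution from the other sources: Σ 10^(L/10) = 10^(70.0/10) + 10^(75.2/10) = 4.311e+07 (76.35 dB).
To meet 90.4 dB overall, the treated hydraulic press may contribute at most 10^(90.4/10) − 4.311e+07 = 1.053e+09, i.e. 90.23 dB.
So the hydraulic press must be reduced from 99.5 to 90.23 dB: IL = 9.27 dB.

9.3 dB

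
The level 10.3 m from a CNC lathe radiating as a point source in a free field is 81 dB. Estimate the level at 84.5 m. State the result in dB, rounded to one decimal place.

Point-source attenuation: ΔL = 20·log₁₀(r₂/r₁) = 20·log₁₀(84.5/10.3) = 18.280 dB.
L₂ = 81 − 20·log₁₀(84.5/10.3) = 81 − 18.280 = 62.72 dB.

62.7 dB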